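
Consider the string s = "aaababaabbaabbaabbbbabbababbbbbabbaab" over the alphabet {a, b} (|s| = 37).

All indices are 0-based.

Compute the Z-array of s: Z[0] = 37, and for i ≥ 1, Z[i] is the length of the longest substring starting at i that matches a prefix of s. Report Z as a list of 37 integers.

[37, 2, 1, 0, 1, 0, 2, 1, 0, 0, 2, 1, 0, 0, 2, 1, 0, 0, 0, 0, 1, 0, 0, 1, 0, 1, 0, 0, 0, 0, 0, 1, 0, 0, 2, 1, 0]

Z[0]=37
i=1: i≥r, start 0; Z[1]=2 grow→box=[1,3)
i=2: min(r-i=1, Z[1]=2)=1; Z[2]=1
i=3: i≥r, start 0; Z[3]=0
i=4: i≥r, start 0; Z[4]=1 grow→box=[4,5)
i=5: i≥r, start 0; Z[5]=0
i=6: i≥r, start 0; Z[6]=2 grow→box=[6,8)
i=7: min(r-i=1, Z[1]=2)=1; Z[7]=1
i=8: i≥r, start 0; Z[8]=0
i=9: i≥r, start 0; Z[9]=0
i=10: i≥r, start 0; Z[10]=2 grow→box=[10,12)
i=11: min(r-i=1, Z[1]=2)=1; Z[11]=1
i=12: i≥r, start 0; Z[12]=0
i=13: i≥r, start 0; Z[13]=0
i=14: i≥r, start 0; Z[14]=2 grow→box=[14,16)
i=15: min(r-i=1, Z[1]=2)=1; Z[15]=1
i=16: i≥r, start 0; Z[16]=0
i=17: i≥r, start 0; Z[17]=0
i=18: i≥r, start 0; Z[18]=0
i=19: i≥r, start 0; Z[19]=0
i=20: i≥r, start 0; Z[20]=1 grow→box=[20,21)
i=21: i≥r, start 0; Z[21]=0
i=22: i≥r, start 0; Z[22]=0
i=23: i≥r, start 0; Z[23]=1 grow→box=[23,24)
i=24: i≥r, start 0; Z[24]=0
i=25: i≥r, start 0; Z[25]=1 grow→box=[25,26)
i=26: i≥r, start 0; Z[26]=0
i=27: i≥r, start 0; Z[27]=0
i=28: i≥r, start 0; Z[28]=0
i=29: i≥r, start 0; Z[29]=0
i=30: i≥r, start 0; Z[30]=0
i=31: i≥r, start 0; Z[31]=1 grow→box=[31,32)
i=32: i≥r, start 0; Z[32]=0
i=33: i≥r, start 0; Z[33]=0
i=34: i≥r, start 0; Z[34]=2 grow→box=[34,36)
i=35: min(r-i=1, Z[1]=2)=1; Z[35]=1
i=36: i≥r, start 0; Z[36]=0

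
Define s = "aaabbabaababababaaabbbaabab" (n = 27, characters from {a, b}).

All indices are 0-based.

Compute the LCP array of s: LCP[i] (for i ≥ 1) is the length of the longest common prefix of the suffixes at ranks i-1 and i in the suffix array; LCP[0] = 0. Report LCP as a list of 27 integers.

rank→(start, suffix):
  0 → (0, 'aaabbabaababababaaabbbaabab')
  1 → (16, 'aaabbbaabab')
  2 → (22, 'aabab')
  3 → (7, 'aababababaaabbbaabab')
  4 → (1, 'aabbabaababababaaabbbaabab')
  5 → (17, 'aabbbaabab')
  6 → (25, 'ab')
  7 → (14, 'abaaabbbaabab')
  8 → (5, 'abaababababaaabbbaabab')
  9 → (23, 'abab')
  10 → (12, 'ababaaabbbaabab')
  11 → (10, 'abababaaabbbaabab')
  12 → (8, 'ababababaaabbbaabab')
  13 → (2, 'abbabaababababaaabbbaabab')
  14 → (18, 'abbbaabab')
  15 → (26, 'b')
  16 → (15, 'baaabbbaabab')
  17 → (21, 'baabab')
  18 → (6, 'baababababaaabbbaabab')
  19 → (24, 'bab')
  20 → (13, 'babaaabbbaabab')
  21 → (4, 'babaababababaaabbbaabab')
  22 → (11, 'bababaaabbbaabab')
  23 → (9, 'babababaaabbbaabab')
  24 → (20, 'bbaabab')
  25 → (3, 'bbabaababababaaabbbaabab')
  26 → (19, 'bbbaabab')

SA = [0, 16, 22, 7, 1, 17, 25, 14, 5, 23, 12, 10, 8, 2, 18, 26, 15, 21, 6, 24, 13, 4, 11, 9, 20, 3, 19]
rank  pair      lcp
   1  s[0:],s[16:]  5  'aaabb'
   2  s[16:],s[22:]  2  'aa'
   3  s[22:],s[7:]  5  'aabab'
   4  s[7:],s[1:]  3  'aab'
   5  s[1:],s[17:]  4  'aabb'
   6  s[17:],s[25:]  1  'a'
   7  s[25:],s[14:]  2  'ab'
   8  s[14:],s[5:]  4  'abaa'
   9  s[5:],s[23:]  3  'aba'
  10  s[23:],s[12:]  4  'abab'
  11  s[12:],s[10:]  5  'ababa'
  12  s[10:],s[8:]  7  'abababa'
  13  s[8:],s[2:]  2  'ab'
  14  s[2:],s[18:]  3  'abb'
  15  s[18:],s[26:]  0  ''
  16  s[26:],s[15:]  1  'b'
  17  s[15:],s[21:]  3  'baa'
  18  s[21:],s[6:]  6  'baabab'
  19  s[6:],s[24:]  2  'ba'
  20  s[24:],s[13:]  3  'bab'
  21  s[13:],s[4:]  5  'babaa'
  22  s[4:],s[11:]  4  'baba'
  23  s[11:],s[9:]  6  'bababa'
  24  s[9:],s[20:]  1  'b'
  25  s[20:],s[3:]  3  'bba'
  26  s[3:],s[19:]  2  'bb'

[0, 5, 2, 5, 3, 4, 1, 2, 4, 3, 4, 5, 7, 2, 3, 0, 1, 3, 6, 2, 3, 5, 4, 6, 1, 3, 2]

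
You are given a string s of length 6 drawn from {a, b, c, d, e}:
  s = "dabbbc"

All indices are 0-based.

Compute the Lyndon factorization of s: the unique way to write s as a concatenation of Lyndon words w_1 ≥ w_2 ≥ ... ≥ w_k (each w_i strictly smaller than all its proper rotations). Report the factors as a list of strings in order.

["d", "abbbc"]

emit factor 1: 'd' (i=0, period=1)
emit factor 2: 'abbbc' (i=1, period=5)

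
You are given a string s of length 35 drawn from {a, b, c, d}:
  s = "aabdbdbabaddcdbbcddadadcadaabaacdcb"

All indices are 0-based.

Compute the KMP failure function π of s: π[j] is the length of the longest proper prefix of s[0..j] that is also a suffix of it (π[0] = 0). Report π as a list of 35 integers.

π[0] = 0
j=1 s[j]='a': π[1]=1 (border 'a')
j=2 s[j]='b': k: 1→0; π[2]=0 (border '')
j=3 s[j]='d': π[3]=0 (border '')
j=4 s[j]='b': π[4]=0 (border '')
j=5 s[j]='d': π[5]=0 (border '')
j=6 s[j]='b': π[6]=0 (border '')
j=7 s[j]='a': π[7]=1 (border 'a')
j=8 s[j]='b': k: 1→0; π[8]=0 (border '')
j=9 s[j]='a': π[9]=1 (border 'a')
j=10 s[j]='d': k: 1→0; π[10]=0 (border '')
j=11 s[j]='d': π[11]=0 (border '')
j=12 s[j]='c': π[12]=0 (border '')
j=13 s[j]='d': π[13]=0 (border '')
j=14 s[j]='b': π[14]=0 (border '')
j=15 s[j]='b': π[15]=0 (border '')
j=16 s[j]='c': π[16]=0 (border '')
j=17 s[j]='d': π[17]=0 (border '')
j=18 s[j]='d': π[18]=0 (border '')
j=19 s[j]='a': π[19]=1 (border 'a')
j=20 s[j]='d': k: 1→0; π[20]=0 (border '')
j=21 s[j]='a': π[21]=1 (border 'a')
j=22 s[j]='d': k: 1→0; π[22]=0 (border '')
j=23 s[j]='c': π[23]=0 (border '')
j=24 s[j]='a': π[24]=1 (border 'a')
j=25 s[j]='d': k: 1→0; π[25]=0 (border '')
j=26 s[j]='a': π[26]=1 (border 'a')
j=27 s[j]='a': π[27]=2 (border 'aa')
j=28 s[j]='b': π[28]=3 (border 'aab')
j=29 s[j]='a': k: 3→0; π[29]=1 (border 'a')
j=30 s[j]='a': π[30]=2 (border 'aa')
j=31 s[j]='c': k: 2→1→0; π[31]=0 (border '')
j=32 s[j]='d': π[32]=0 (border '')
j=33 s[j]='c': π[33]=0 (border '')
j=34 s[j]='b': π[34]=0 (border '')

[0, 1, 0, 0, 0, 0, 0, 1, 0, 1, 0, 0, 0, 0, 0, 0, 0, 0, 0, 1, 0, 1, 0, 0, 1, 0, 1, 2, 3, 1, 2, 0, 0, 0, 0]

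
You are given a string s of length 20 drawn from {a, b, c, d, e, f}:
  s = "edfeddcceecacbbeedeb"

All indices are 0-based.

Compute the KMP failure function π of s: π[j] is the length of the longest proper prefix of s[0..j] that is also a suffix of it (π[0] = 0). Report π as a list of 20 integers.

π[0] = 0
j=1 s[j]='d': π[1]=0 (border '')
j=2 s[j]='f': π[2]=0 (border '')
j=3 s[j]='e': π[3]=1 (border 'e')
j=4 s[j]='d': π[4]=2 (border 'ed')
j=5 s[j]='d': k: 2→0; π[5]=0 (border '')
j=6 s[j]='c': π[6]=0 (border '')
j=7 s[j]='c': π[7]=0 (border '')
j=8 s[j]='e': π[8]=1 (border 'e')
j=9 s[j]='e': k: 1→0; π[9]=1 (border 'e')
j=10 s[j]='c': k: 1→0; π[10]=0 (border '')
j=11 s[j]='a': π[11]=0 (border '')
j=12 s[j]='c': π[12]=0 (border '')
j=13 s[j]='b': π[13]=0 (border '')
j=14 s[j]='b': π[14]=0 (border '')
j=15 s[j]='e': π[15]=1 (border 'e')
j=16 s[j]='e': k: 1→0; π[16]=1 (border 'e')
j=17 s[j]='d': π[17]=2 (border 'ed')
j=18 s[j]='e': k: 2→0; π[18]=1 (border 'e')
j=19 s[j]='b': k: 1→0; π[19]=0 (border '')

[0, 0, 0, 1, 2, 0, 0, 0, 1, 1, 0, 0, 0, 0, 0, 1, 1, 2, 1, 0]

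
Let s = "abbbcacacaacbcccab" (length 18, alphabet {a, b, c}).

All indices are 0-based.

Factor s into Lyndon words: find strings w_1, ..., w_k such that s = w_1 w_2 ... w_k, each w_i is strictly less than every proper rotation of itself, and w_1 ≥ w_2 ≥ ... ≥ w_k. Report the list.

emit factor 1: 'abbbcacac' (i=0, period=9)
emit factor 2: 'aacbcccab' (i=9, period=9)

["abbbcacac", "aacbcccab"]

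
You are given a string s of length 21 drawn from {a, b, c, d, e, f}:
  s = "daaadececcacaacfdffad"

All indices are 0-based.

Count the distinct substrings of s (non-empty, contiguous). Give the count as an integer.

rank | idx | suffix
   0 |   1 | aaadececcacaacfdffad
   1 |  12 | aacfdffad
   2 |   2 | aadececcacaacfdffad
   3 |  10 | acaacfdffad
   4 |  13 | acfdffad
   5 |  19 | ad
   6 |   3 | adececcacaacfdffad
   7 |  11 | caacfdffad
   8 |   9 | cacaacfdffad
   9 |   8 | ccacaacfdffad
  10 |   6 | ceccacaacfdffad
  11 |  14 | cfdffad
  12 |  20 | d
  13 |   0 | daaadececcacaacfdffad
  14 |   4 | dececcacaacfdffad
  15 |  16 | dffad
  16 |   7 | eccacaacfdffad
  17 |   5 | ececcacaacfdffad
  18 |  18 | fad
  19 |  15 | fdffad
  20 |  17 | ffad

SA = [1, 12, 2, 10, 13, 19, 3, 11, 9, 8, 6, 14, 20, 0, 4, 16, 7, 5, 18, 15, 17]
rank  pair      lcp
   1  s[1:],s[12:]  2  'aa'
   2  s[12:],s[2:]  2  'aa'
   3  s[2:],s[10:]  1  'a'
   4  s[10:],s[13:]  2  'ac'
   5  s[13:],s[19:]  1  'a'
   6  s[19:],s[3:]  2  'ad'
   7  s[3:],s[11:]  0  ''
   8  s[11:],s[9:]  2  'ca'
   9  s[9:],s[8:]  1  'c'
  10  s[8:],s[6:]  1  'c'
  11  s[6:],s[14:]  1  'c'
  12  s[14:],s[20:]  0  ''
  13  s[20:],s[0:]  1  'd'
  14  s[0:],s[4:]  1  'd'
  15  s[4:],s[16:]  1  'd'
  16  s[16:],s[7:]  0  ''
  17  s[7:],s[5:]  2  'ec'
  18  s[5:],s[18:]  0  ''
  19  s[18:],s[15:]  1  'f'
  20  s[15:],s[17:]  1  'f'

n(n+1)/2 = 21·22/2 = 231
Σ LCP = 0 + 2 + 2 + 1 + 2 + 1 + 2 + 0 + 2 + 1 + 1 + 1 + 0 + 1 + 1 + 1 + 0 + 2 + 0 + 1 + 1 = 22
distinct = 231 − 22 = 209

209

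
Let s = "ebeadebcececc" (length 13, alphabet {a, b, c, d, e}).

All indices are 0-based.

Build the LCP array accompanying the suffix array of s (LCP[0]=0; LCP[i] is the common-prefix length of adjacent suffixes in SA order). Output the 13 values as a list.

sorted suffixes:
  #0 SA[0]=3  'adebcececc'
  #1 SA[1]=6  'bcececc'
  #2 SA[2]=1  'beadebcececc'
  #3 SA[3]=12  'c'
  #4 SA[4]=11  'cc'
  #5 SA[5]=9  'cecc'
  #6 SA[6]=7  'cececc'
  #7 SA[7]=4  'debcececc'
  #8 SA[8]=2  'eadebcececc'
  #9 SA[9]=5  'ebcececc'
  #10 SA[10]=0  'ebeadebcececc'
  #11 SA[11]=10  'ecc'
  #12 SA[12]=8  'ececc'

SA = [3, 6, 1, 12, 11, 9, 7, 4, 2, 5, 0, 10, 8]
i: (SA[i-1],SA[i]) lcp shared
  1: (3,6) 0 ''
  2: (6,1) 1 'b'
  3: (1,12) 0 ''
  4: (12,11) 1 'c'
  5: (11,9) 1 'c'
  6: (9,7) 3 'cec'
  7: (7,4) 0 ''
  8: (4,2) 0 ''
  9: (2,5) 1 'e'
  10: (5,0) 2 'eb'
  11: (0,10) 1 'e'
  12: (10,8) 2 'ec'

[0, 0, 1, 0, 1, 1, 3, 0, 0, 1, 2, 1, 2]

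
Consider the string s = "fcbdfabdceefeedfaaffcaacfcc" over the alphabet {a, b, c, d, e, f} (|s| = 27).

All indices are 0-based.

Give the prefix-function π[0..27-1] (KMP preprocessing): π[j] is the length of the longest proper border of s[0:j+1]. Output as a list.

[0, 0, 0, 0, 1, 0, 0, 0, 0, 0, 0, 1, 0, 0, 0, 1, 0, 0, 1, 1, 2, 0, 0, 0, 1, 2, 0]

π[0] = 0
j=1 s[j]='c': π[1]=0 (border '')
j=2 s[j]='b': π[2]=0 (border '')
j=3 s[j]='d': π[3]=0 (border '')
j=4 s[j]='f': π[4]=1 (border 'f')
j=5 s[j]='a': k: 1→0; π[5]=0 (border '')
j=6 s[j]='b': π[6]=0 (border '')
j=7 s[j]='d': π[7]=0 (border '')
j=8 s[j]='c': π[8]=0 (border '')
j=9 s[j]='e': π[9]=0 (border '')
j=10 s[j]='e': π[10]=0 (border '')
j=11 s[j]='f': π[11]=1 (border 'f')
j=12 s[j]='e': k: 1→0; π[12]=0 (border '')
j=13 s[j]='e': π[13]=0 (border '')
j=14 s[j]='d': π[14]=0 (border '')
j=15 s[j]='f': π[15]=1 (border 'f')
j=16 s[j]='a': k: 1→0; π[16]=0 (border '')
j=17 s[j]='a': π[17]=0 (border '')
j=18 s[j]='f': π[18]=1 (border 'f')
j=19 s[j]='f': k: 1→0; π[19]=1 (border 'f')
j=20 s[j]='c': π[20]=2 (border 'fc')
j=21 s[j]='a': k: 2→0; π[21]=0 (border '')
j=22 s[j]='a': π[22]=0 (border '')
j=23 s[j]='c': π[23]=0 (border '')
j=24 s[j]='f': π[24]=1 (border 'f')
j=25 s[j]='c': π[25]=2 (border 'fc')
j=26 s[j]='c': k: 2→0; π[26]=0 (border '')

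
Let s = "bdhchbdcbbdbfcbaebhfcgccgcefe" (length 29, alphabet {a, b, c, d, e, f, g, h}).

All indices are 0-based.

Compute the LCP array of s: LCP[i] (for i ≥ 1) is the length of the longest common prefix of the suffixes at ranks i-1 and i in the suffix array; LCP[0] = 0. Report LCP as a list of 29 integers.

[0, 0, 1, 1, 2, 2, 1, 1, 0, 2, 1, 1, 1, 3, 1, 0, 1, 1, 0, 1, 1, 0, 2, 1, 0, 2, 0, 1, 1]

sorted suffixes:
  #0 SA[0]=15  'aebhfcgccgcefe'
  #1 SA[1]=14  'baebhfcgccgcefe'
  #2 SA[2]=8  'bbdbfcbaebhfcgccgcefe'
  #3 SA[3]=9  'bdbfcbaebhfcgccgcefe'
  #4 SA[4]=5  'bdcbbdbfcbaebhfcgccgcefe'
  #5 SA[5]=0  'bdhchbdcbbdbfcbaebhfcgccgcefe'
  #6 SA[6]=11  'bfcbaebhfcgccgcefe'
  #7 SA[7]=17  'bhfcgccgcefe'
  #8 SA[8]=13  'cbaebhfcgccgcefe'
  #9 SA[9]=7  'cbbdbfcbaebhfcgccgcefe'
  #10 SA[10]=22  'ccgcefe'
  #11 SA[11]=25  'cefe'
  #12 SA[12]=20  'cgccgcefe'
  #13 SA[13]=23  'cgcefe'
  #14 SA[14]=3  'chbdcbbdbfcbaebhfcgccgcefe'
  #15 SA[15]=10  'dbfcbaebhfcgccgcefe'
  #16 SA[16]=6  'dcbbdbfcbaebhfcgccgcefe'
  #17 SA[17]=1  'dhchbdcbbdbfcbaebhfcgccgcefe'
  #18 SA[18]=28  'e'
  #19 SA[19]=16  'ebhfcgccgcefe'
  #20 SA[20]=26  'efe'
  #21 SA[21]=12  'fcbaebhfcgccgcefe'
  #22 SA[22]=19  'fcgccgcefe'
  #23 SA[23]=27  'fe'
  #24 SA[24]=21  'gccgcefe'
  #25 SA[25]=24  'gcefe'
  #26 SA[26]=4  'hbdcbbdbfcbaebhfcgccgcefe'
  #27 SA[27]=2  'hchbdcbbdbfcbaebhfcgccgcefe'
  #28 SA[28]=18  'hfcgccgcefe'

SA = [15, 14, 8, 9, 5, 0, 11, 17, 13, 7, 22, 25, 20, 23, 3, 10, 6, 1, 28, 16, 26, 12, 19, 27, 21, 24, 4, 2, 18]
[i] adj suffixes → lcp
  [1] 15/14 → 0 ('')
  [2] 14/8 → 1 ('b')
  [3] 8/9 → 1 ('b')
  [4] 9/5 → 2 ('bd')
  [5] 5/0 → 2 ('bd')
  [6] 0/11 → 1 ('b')
  [7] 11/17 → 1 ('b')
  [8] 17/13 → 0 ('')
  [9] 13/7 → 2 ('cb')
  [10] 7/22 → 1 ('c')
  [11] 22/25 → 1 ('c')
  [12] 25/20 → 1 ('c')
  [13] 20/23 → 3 ('cgc')
  [14] 23/3 → 1 ('c')
  [15] 3/10 → 0 ('')
  [16] 10/6 → 1 ('d')
  [17] 6/1 → 1 ('d')
  [18] 1/28 → 0 ('')
  [19] 28/16 → 1 ('e')
  [20] 16/26 → 1 ('e')
  [21] 26/12 → 0 ('')
  [22] 12/19 → 2 ('fc')
  [23] 19/27 → 1 ('f')
  [24] 27/21 → 0 ('')
  [25] 21/24 → 2 ('gc')
  [26] 24/4 → 0 ('')
  [27] 4/2 → 1 ('h')
  [28] 2/18 → 1 ('h')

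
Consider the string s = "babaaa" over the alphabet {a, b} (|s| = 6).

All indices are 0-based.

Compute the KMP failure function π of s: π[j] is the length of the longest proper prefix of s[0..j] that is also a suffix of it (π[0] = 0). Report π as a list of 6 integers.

π[0] = 0
j=1 s[j]='a': π[1]=0 (border '')
j=2 s[j]='b': π[2]=1 (border 'b')
j=3 s[j]='a': π[3]=2 (border 'ba')
j=4 s[j]='a': k: 2→0; π[4]=0 (border '')
j=5 s[j]='a': π[5]=0 (border '')

[0, 0, 1, 2, 0, 0]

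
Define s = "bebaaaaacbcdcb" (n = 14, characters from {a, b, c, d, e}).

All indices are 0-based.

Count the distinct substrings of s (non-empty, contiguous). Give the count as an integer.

89

rank→(start, suffix):
  0 → (3, 'aaaaacbcdcb')
  1 → (4, 'aaaacbcdcb')
  2 → (5, 'aaacbcdcb')
  3 → (6, 'aacbcdcb')
  4 → (7, 'acbcdcb')
  5 → (13, 'b')
  6 → (2, 'baaaaacbcdcb')
  7 → (9, 'bcdcb')
  8 → (0, 'bebaaaaacbcdcb')
  9 → (12, 'cb')
  10 → (8, 'cbcdcb')
  11 → (10, 'cdcb')
  12 → (11, 'dcb')
  13 → (1, 'ebaaaaacbcdcb')

SA = [3, 4, 5, 6, 7, 13, 2, 9, 0, 12, 8, 10, 11, 1]
rank  pair      lcp
   1  s[3:],s[4:]  4  'aaaa'
   2  s[4:],s[5:]  3  'aaa'
   3  s[5:],s[6:]  2  'aa'
   4  s[6:],s[7:]  1  'a'
   5  s[7:],s[13:]  0  ''
   6  s[13:],s[2:]  1  'b'
   7  s[2:],s[9:]  1  'b'
   8  s[9:],s[0:]  1  'b'
   9  s[0:],s[12:]  0  ''
  10  s[12:],s[8:]  2  'cb'
  11  s[8:],s[10:]  1  'c'
  12  s[10:],s[11:]  0  ''
  13  s[11:],s[1:]  0  ''

n(n+1)/2 = 14·15/2 = 105
Σ LCP = 0 + 4 + 3 + 2 + 1 + 0 + 1 + 1 + 1 + 0 + 2 + 1 + 0 + 0 = 16
distinct = 105 − 16 = 89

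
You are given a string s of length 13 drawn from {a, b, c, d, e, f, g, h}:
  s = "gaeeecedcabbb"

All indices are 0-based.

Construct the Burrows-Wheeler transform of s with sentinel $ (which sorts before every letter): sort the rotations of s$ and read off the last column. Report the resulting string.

bcgbbadeeecea$

rank  rotation        last
    0  $gaeeecedcabbb  b
    1  abbb$gaeeecedc  c
    2  aeeecedcabbb$g  g
    3  b$gaeeecedcabb  b
    4  bb$gaeeecedcab  b
    5  bbb$gaeeecedca  a
    6  cabbb$gaeeeced  d
    7  cedcabbb$gaeee  e
    8  dcabbb$gaeeece  e
    9  ecedcabbb$gaee  e
   10  edcabbb$gaeeec  c
   11  eecedcabbb$gae  e
   12  eeecedcabbb$ga  a
   13  gaeeecedcabbb$  $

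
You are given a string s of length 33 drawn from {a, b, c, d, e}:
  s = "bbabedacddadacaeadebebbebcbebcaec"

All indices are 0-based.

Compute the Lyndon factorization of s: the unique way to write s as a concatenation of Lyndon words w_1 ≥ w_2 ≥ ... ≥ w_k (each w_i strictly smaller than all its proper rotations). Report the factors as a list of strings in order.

["b", "b", "abedacddadacaeadebebbebcbebcaec"]

emit factor 1: 'b' (i=0, period=1)
emit factor 2: 'b' (i=1, period=1)
emit factor 3: 'abedacddadacaeadebebbebcbebcaec' (i=2, period=31)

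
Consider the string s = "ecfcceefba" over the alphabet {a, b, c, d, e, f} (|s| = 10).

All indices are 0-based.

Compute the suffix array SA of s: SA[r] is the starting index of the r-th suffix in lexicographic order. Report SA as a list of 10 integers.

[9, 8, 3, 4, 1, 0, 5, 6, 7, 2]

rank→(start, suffix):
  0 → (9, 'a')
  1 → (8, 'ba')
  2 → (3, 'cceefba')
  3 → (4, 'ceefba')
  4 → (1, 'cfcceefba')
  5 → (0, 'ecfcceefba')
  6 → (5, 'eefba')
  7 → (6, 'efba')
  8 → (7, 'fba')
  9 → (2, 'fcceefba')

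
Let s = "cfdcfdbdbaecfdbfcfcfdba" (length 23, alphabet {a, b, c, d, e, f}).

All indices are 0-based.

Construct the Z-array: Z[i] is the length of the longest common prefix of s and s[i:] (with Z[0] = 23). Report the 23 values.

Z[0]=23
i=1: i≥r, start 0; Z[1]=0
i=2: i≥r, start 0; Z[2]=0
i=3: i≥r, start 0; Z[3]=3 grow→box=[3,6)
i=4: min(r-i=2, Z[1]=0)=0; Z[4]=0
i=5: min(r-i=1, Z[2]=0)=0; Z[5]=0
i=6: i≥r, start 0; Z[6]=0
i=7: i≥r, start 0; Z[7]=0
i=8: i≥r, start 0; Z[8]=0
i=9: i≥r, start 0; Z[9]=0
i=10: i≥r, start 0; Z[10]=0
i=11: i≥r, start 0; Z[11]=3 grow→box=[11,14)
i=12: min(r-i=2, Z[1]=0)=0; Z[12]=0
i=13: min(r-i=1, Z[2]=0)=0; Z[13]=0
i=14: i≥r, start 0; Z[14]=0
i=15: i≥r, start 0; Z[15]=0
i=16: i≥r, start 0; Z[16]=2 grow→box=[16,18)
i=17: min(r-i=1, Z[1]=0)=0; Z[17]=0
i=18: i≥r, start 0; Z[18]=3 grow→box=[18,21)
i=19: min(r-i=2, Z[1]=0)=0; Z[19]=0
i=20: min(r-i=1, Z[2]=0)=0; Z[20]=0
i=21: i≥r, start 0; Z[21]=0
i=22: i≥r, start 0; Z[22]=0

[23, 0, 0, 3, 0, 0, 0, 0, 0, 0, 0, 3, 0, 0, 0, 0, 2, 0, 3, 0, 0, 0, 0]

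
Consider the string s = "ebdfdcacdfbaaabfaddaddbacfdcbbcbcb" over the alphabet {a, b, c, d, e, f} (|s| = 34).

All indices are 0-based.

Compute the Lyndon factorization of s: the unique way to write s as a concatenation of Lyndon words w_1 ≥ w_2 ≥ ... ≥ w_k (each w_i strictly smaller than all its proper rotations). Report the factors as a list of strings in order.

emit factor 1: 'e' (i=0, period=1)
emit factor 2: 'bdfdc' (i=1, period=5)
emit factor 3: 'acdfb' (i=6, period=5)
emit factor 4: 'aaabfaddaddbacfdcbbcbcb' (i=11, period=23)

["e", "bdfdc", "acdfb", "aaabfaddaddbacfdcbbcbcb"]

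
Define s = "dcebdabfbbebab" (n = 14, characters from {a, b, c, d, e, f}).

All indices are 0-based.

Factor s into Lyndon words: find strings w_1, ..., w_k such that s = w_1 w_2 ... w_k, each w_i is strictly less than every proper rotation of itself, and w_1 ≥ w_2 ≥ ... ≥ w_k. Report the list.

["d", "ce", "bd", "abfbbeb", "ab"]

emit factor 1: 'd' (i=0, period=1)
emit factor 2: 'ce' (i=1, period=2)
emit factor 3: 'bd' (i=3, period=2)
emit factor 4: 'abfbbeb' (i=5, period=7)
emit factor 5: 'ab' (i=12, period=2)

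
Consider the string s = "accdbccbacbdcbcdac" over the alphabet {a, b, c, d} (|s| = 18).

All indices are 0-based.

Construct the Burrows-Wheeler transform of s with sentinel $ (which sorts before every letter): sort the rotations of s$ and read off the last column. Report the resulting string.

cdb$cdccacdababcccb

rank  rotation             last
    0  $accdbccbacbdcbcdac  c
    1  ac$accdbccbacbdcbcd  d
    2  acbdcbcdac$accdbccb  b
    3  accdbccbacbdcbcdac$  $
    4  bacbdcbcdac$accdbcc  c
    5  bccbacbdcbcdac$accd  d
    6  bcdac$accdbccbacbdc  c
    7  bdcbcdac$accdbccbac  c
    8  c$accdbccbacbdcbcda  a
    9  cbacbdcbcdac$accdbc  c
   10  cbcdac$accdbccbacbd  d
   11  cbdcbcdac$accdbccba  a
   12  ccbacbdcbcdac$accdb  b
   13  ccdbccbacbdcbcdac$a  a
   14  cdac$accdbccbacbdcb  b
   15  cdbccbacbdcbcdac$ac  c
   16  dac$accdbccbacbdcbc  c
   17  dbccbacbdcbcdac$acc  c
   18  dcbcdac$accdbccbacb  b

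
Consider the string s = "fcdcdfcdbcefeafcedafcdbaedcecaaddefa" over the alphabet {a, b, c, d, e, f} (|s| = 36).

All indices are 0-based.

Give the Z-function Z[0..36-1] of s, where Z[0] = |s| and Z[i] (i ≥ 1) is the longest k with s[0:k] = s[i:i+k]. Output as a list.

Z[0]=36
i=1: i≥r, start 0; Z[1]=0
i=2: i≥r, start 0; Z[2]=0
i=3: i≥r, start 0; Z[3]=0
i=4: i≥r, start 0; Z[4]=0
i=5: i≥r, start 0; Z[5]=3 scan→box=[5,8)
i=6: min(r-i=2, Z[1]=0)=0; Z[6]=0
i=7: min(r-i=1, Z[2]=0)=0; Z[7]=0
i=8: i≥r, start 0; Z[8]=0
i=9: i≥r, start 0; Z[9]=0
i=10: i≥r, start 0; Z[10]=0
i=11: i≥r, start 0; Z[11]=1 scan→box=[11,12)
i=12: i≥r, start 0; Z[12]=0
i=13: i≥r, start 0; Z[13]=0
i=14: i≥r, start 0; Z[14]=2 scan→box=[14,16)
i=15: min(r-i=1, Z[1]=0)=0; Z[15]=0
i=16: i≥r, start 0; Z[16]=0
i=17: i≥r, start 0; Z[17]=0
i=18: i≥r, start 0; Z[18]=0
i=19: i≥r, start 0; Z[19]=3 scan→box=[19,22)
i=20: min(r-i=2, Z[1]=0)=0; Z[20]=0
i=21: min(r-i=1, Z[2]=0)=0; Z[21]=0
i=22: i≥r, start 0; Z[22]=0
i=23: i≥r, start 0; Z[23]=0
i=24: i≥r, start 0; Z[24]=0
i=25: i≥r, start 0; Z[25]=0
i=26: i≥r, start 0; Z[26]=0
i=27: i≥r, start 0; Z[27]=0
i=28: i≥r, start 0; Z[28]=0
i=29: i≥r, start 0; Z[29]=0
i=30: i≥r, start 0; Z[30]=0
i=31: i≥r, start 0; Z[31]=0
i=32: i≥r, start 0; Z[32]=0
i=33: i≥r, start 0; Z[33]=0
i=34: i≥r, start 0; Z[34]=1 scan→box=[34,35)
i=35: i≥r, start 0; Z[35]=0

[36, 0, 0, 0, 0, 3, 0, 0, 0, 0, 0, 1, 0, 0, 2, 0, 0, 0, 0, 3, 0, 0, 0, 0, 0, 0, 0, 0, 0, 0, 0, 0, 0, 0, 1, 0]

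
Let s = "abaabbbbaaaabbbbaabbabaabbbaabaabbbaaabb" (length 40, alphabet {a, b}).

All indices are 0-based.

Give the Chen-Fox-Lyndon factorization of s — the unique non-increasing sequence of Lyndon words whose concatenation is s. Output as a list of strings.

emit factor 1: 'ab' (i=0, period=2)
emit factor 2: 'aabbbb' (i=2, period=6)
emit factor 3: 'aaaabbbbaabbabaabbbaabaabbbaaabb' (i=8, period=32)

["ab", "aabbbb", "aaaabbbbaabbabaabbbaabaabbbaaabb"]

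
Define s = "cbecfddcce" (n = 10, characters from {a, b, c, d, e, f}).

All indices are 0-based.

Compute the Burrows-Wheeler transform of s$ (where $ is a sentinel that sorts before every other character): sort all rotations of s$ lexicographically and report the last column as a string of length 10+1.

rank  rotation     last
    0  $cbecfddcce  e
    1  becfddcce$c  c
    2  cbecfddcce$  $
    3  cce$cbecfdd  d
    4  ce$cbecfddc  c
    5  cfddcce$cbe  e
    6  dcce$cbecfd  d
    7  ddcce$cbecf  f
    8  e$cbecfddcc  c
    9  ecfddcce$cb  b
   10  fddcce$cbec  c

ec$dcedfcbc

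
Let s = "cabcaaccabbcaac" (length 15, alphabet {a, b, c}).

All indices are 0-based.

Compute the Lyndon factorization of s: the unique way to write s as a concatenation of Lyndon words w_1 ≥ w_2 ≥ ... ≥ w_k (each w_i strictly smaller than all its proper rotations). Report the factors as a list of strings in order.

["c", "abc", "aaccabbc", "aac"]

emit factor 1: 'c' (i=0, period=1)
emit factor 2: 'abc' (i=1, period=3)
emit factor 3: 'aaccabbc' (i=4, period=8)
emit factor 4: 'aac' (i=12, period=3)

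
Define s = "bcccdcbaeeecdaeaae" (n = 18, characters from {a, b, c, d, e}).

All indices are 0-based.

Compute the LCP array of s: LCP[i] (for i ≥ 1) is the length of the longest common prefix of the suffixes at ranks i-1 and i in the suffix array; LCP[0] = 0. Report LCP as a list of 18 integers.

rank | idx | suffix
   0 |  15 | aae
   1 |  16 | ae
   2 |  13 | aeaae
   3 |   7 | aeeecdaeaae
   4 |   6 | baeeecdaeaae
   5 |   0 | bcccdcbaeeecdaeaae
   6 |   5 | cbaeeecdaeaae
   7 |   1 | cccdcbaeeecdaeaae
   8 |   2 | ccdcbaeeecdaeaae
   9 |  11 | cdaeaae
  10 |   3 | cdcbaeeecdaeaae
  11 |  12 | daeaae
  12 |   4 | dcbaeeecdaeaae
  13 |  17 | e
  14 |  14 | eaae
  15 |  10 | ecdaeaae
  16 |   9 | eecdaeaae
  17 |   8 | eeecdaeaae

SA = [15, 16, 13, 7, 6, 0, 5, 1, 2, 11, 3, 12, 4, 17, 14, 10, 9, 8]
rank  pair      lcp
   1  s[15:],s[16:]  1  'a'
   2  s[16:],s[13:]  2  'ae'
   3  s[13:],s[7:]  2  'ae'
   4  s[7:],s[6:]  0  ''
   5  s[6:],s[0:]  1  'b'
   6  s[0:],s[5:]  0  ''
   7  s[5:],s[1:]  1  'c'
   8  s[1:],s[2:]  2  'cc'
   9  s[2:],s[11:]  1  'c'
  10  s[11:],s[3:]  2  'cd'
  11  s[3:],s[12:]  0  ''
  12  s[12:],s[4:]  1  'd'
  13  s[4:],s[17:]  0  ''
  14  s[17:],s[14:]  1  'e'
  15  s[14:],s[10:]  1  'e'
  16  s[10:],s[9:]  1  'e'
  17  s[9:],s[8:]  2  'ee'

[0, 1, 2, 2, 0, 1, 0, 1, 2, 1, 2, 0, 1, 0, 1, 1, 1, 2]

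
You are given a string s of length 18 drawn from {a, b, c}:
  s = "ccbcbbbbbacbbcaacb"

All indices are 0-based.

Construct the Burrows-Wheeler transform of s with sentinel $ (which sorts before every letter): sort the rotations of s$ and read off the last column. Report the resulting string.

rank  rotation             last
    0  $ccbcbbbbbacbbcaacb  b
    1  aacb$ccbcbbbbbacbbc  c
    2  acb$ccbcbbbbbacbbca  a
    3  acbbcaacb$ccbcbbbbb  b
    4  b$ccbcbbbbbacbbcaac  c
    5  bacbbcaacb$ccbcbbbb  b
    6  bbacbbcaacb$ccbcbbb  b
    7  bbbacbbcaacb$ccbcbb  b
    8  bbbbacbbcaacb$ccbcb  b
    9  bbbbbacbbcaacb$ccbc  c
   10  bbcaacb$ccbcbbbbbac  c
   11  bcaacb$ccbcbbbbbacb  b
   12  bcbbbbbacbbcaacb$cc  c
   13  caacb$ccbcbbbbbacbb  b
   14  cb$ccbcbbbbbacbbcaa  a
   15  cbbbbbacbbcaacb$ccb  b
   16  cbbcaacb$ccbcbbbbba  a
   17  cbcbbbbbacbbcaacb$c  c
   18  ccbcbbbbbacbbcaacb$  $

bcabcbbbbccbcbabac$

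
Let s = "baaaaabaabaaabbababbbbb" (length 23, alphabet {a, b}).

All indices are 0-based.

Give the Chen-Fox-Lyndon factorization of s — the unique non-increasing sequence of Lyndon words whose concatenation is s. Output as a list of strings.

emit factor 1: 'b' (i=0, period=1)
emit factor 2: 'aaaaabaabaaabbababbbbb' (i=1, period=22)

["b", "aaaaabaabaaabbababbbbb"]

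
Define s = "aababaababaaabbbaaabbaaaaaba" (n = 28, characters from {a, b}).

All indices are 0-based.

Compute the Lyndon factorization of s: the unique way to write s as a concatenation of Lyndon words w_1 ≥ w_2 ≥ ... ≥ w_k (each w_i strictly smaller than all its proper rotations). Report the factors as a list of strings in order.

emit factor 1: 'aabab' (i=0, period=5)
emit factor 2: 'aabab' (i=5, period=5)
emit factor 3: 'aaabbb' (i=10, period=6)
emit factor 4: 'aaabb' (i=16, period=5)
emit factor 5: 'aaaaab' (i=21, period=6)
emit factor 6: 'a' (i=27, period=1)

["aabab", "aabab", "aaabbb", "aaabb", "aaaaab", "a"]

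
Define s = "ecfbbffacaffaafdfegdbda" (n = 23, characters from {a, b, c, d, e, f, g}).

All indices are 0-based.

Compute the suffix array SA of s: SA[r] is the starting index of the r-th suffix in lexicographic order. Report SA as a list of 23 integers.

rank | idx | suffix
   0 |  22 | a
   1 |  12 | aafdfegdbda
   2 |   7 | acaffaafdfegdbda
   3 |  13 | afdfegdbda
   4 |   9 | affaafdfegdbda
   5 |   3 | bbffacaffaafdfegdbda
   6 |  20 | bda
   7 |   4 | bffacaffaafdfegdbda
   8 |   8 | caffaafdfegdbda
   9 |   1 | cfbbffacaffaafdfegdbda
  10 |  21 | da
  11 |  19 | dbda
  12 |  15 | dfegdbda
  13 |   0 | ecfbbffacaffaafdfegdbda
  14 |  17 | egdbda
  15 |  11 | faafdfegdbda
  16 |   6 | facaffaafdfegdbda
  17 |   2 | fbbffacaffaafdfegdbda
  18 |  14 | fdfegdbda
  19 |  16 | fegdbda
  20 |  10 | ffaafdfegdbda
  21 |   5 | ffacaffaafdfegdbda
  22 |  18 | gdbda

[22, 12, 7, 13, 9, 3, 20, 4, 8, 1, 21, 19, 15, 0, 17, 11, 6, 2, 14, 16, 10, 5, 18]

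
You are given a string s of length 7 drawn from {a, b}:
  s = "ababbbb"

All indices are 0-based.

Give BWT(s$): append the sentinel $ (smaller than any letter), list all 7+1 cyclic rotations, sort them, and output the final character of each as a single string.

b$bbabba

rank  rotation  last
    0  $ababbbb  b
    1  ababbbb$  $
    2  abbbb$ab  b
    3  b$ababbb  b
    4  babbbb$a  a
    5  bb$ababb  b
    6  bbb$abab  b
    7  bbbb$aba  a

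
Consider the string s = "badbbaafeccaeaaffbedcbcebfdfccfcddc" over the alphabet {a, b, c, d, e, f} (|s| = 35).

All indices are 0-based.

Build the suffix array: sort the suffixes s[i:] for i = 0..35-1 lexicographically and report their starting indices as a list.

[5, 13, 1, 11, 6, 14, 4, 0, 3, 21, 17, 24, 34, 10, 20, 9, 28, 31, 22, 29, 2, 33, 19, 32, 26, 12, 23, 8, 18, 16, 27, 30, 25, 7, 15]

rank | idx | suffix
   0 |   5 | aafeccaeaaffbedcbcebfdfccfcddc
   1 |  13 | aaffbedcbcebfdfccfcddc
   2 |   1 | adbbaafeccaeaaffbedcbcebfdfccfcddc
   3 |  11 | aeaaffbedcbcebfdfccfcddc
   4 |   6 | afeccaeaaffbedcbcebfdfccfcddc
   5 |  14 | affbedcbcebfdfccfcddc
   6 |   4 | baafeccaeaaffbedcbcebfdfccfcddc
   7 |   0 | badbbaafeccaeaaffbedcbcebfdfccfcddc
   8 |   3 | bbaafeccaeaaffbedcbcebfdfccfcddc
   9 |  21 | bcebfdfccfcddc
  10 |  17 | bedcbcebfdfccfcddc
  11 |  24 | bfdfccfcddc
  12 |  34 | c
  13 |  10 | caeaaffbedcbcebfdfccfcddc
  14 |  20 | cbcebfdfccfcddc
  15 |   9 | ccaeaaffbedcbcebfdfccfcddc
  16 |  28 | ccfcddc
  17 |  31 | cddc
  18 |  22 | cebfdfccfcddc
  19 |  29 | cfcddc
  20 |   2 | dbbaafeccaeaaffbedcbcebfdfccfcddc
  21 |  33 | dc
  22 |  19 | dcbcebfdfccfcddc
  23 |  32 | ddc
  24 |  26 | dfccfcddc
  25 |  12 | eaaffbedcbcebfdfccfcddc
  26 |  23 | ebfdfccfcddc
  27 |   8 | eccaeaaffbedcbcebfdfccfcddc
  28 |  18 | edcbcebfdfccfcddc
  29 |  16 | fbedcbcebfdfccfcddc
  30 |  27 | fccfcddc
  31 |  30 | fcddc
  32 |  25 | fdfccfcddc
  33 |   7 | feccaeaaffbedcbcebfdfccfcddc
  34 |  15 | ffbedcbcebfdfccfcddc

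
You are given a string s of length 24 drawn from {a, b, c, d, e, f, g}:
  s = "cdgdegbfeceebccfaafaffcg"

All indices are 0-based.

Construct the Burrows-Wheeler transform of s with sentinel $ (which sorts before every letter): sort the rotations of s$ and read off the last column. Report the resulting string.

rank  rotation                   last
    0  $cdgdegbfeceebccfaafaffcg  g
    1  aafaffcg$cdgdegbfeceebccf  f
    2  afaffcg$cdgdegbfeceebccfa  a
    3  affcg$cdgdegbfeceebccfaaf  f
    4  bccfaafaffcg$cdgdegbfecee  e
    5  bfeceebccfaafaffcg$cdgdeg  g
    6  ccfaafaffcg$cdgdegbfeceeb  b
    7  cdgdegbfeceebccfaafaffcg$  $
    8  ceebccfaafaffcg$cdgdegbfe  e
    9  cfaafaffcg$cdgdegbfeceebc  c
   10  cg$cdgdegbfeceebccfaafaff  f
   11  degbfeceebccfaafaffcg$cdg  g
   12  dgdegbfeceebccfaafaffcg$c  c
   13  ebccfaafaffcg$cdgdegbfece  e
   14  eceebccfaafaffcg$cdgdegbf  f
   15  eebccfaafaffcg$cdgdegbfec  c
   16  egbfeceebccfaafaffcg$cdgd  d
   17  faafaffcg$cdgdegbfeceebcc  c
   18  faffcg$cdgdegbfeceebccfaa  a
   19  fcg$cdgdegbfeceebccfaafaf  f
   20  feceebccfaafaffcg$cdgdegb  b
   21  ffcg$cdgdegbfeceebccfaafa  a
   22  g$cdgdegbfeceebccfaafaffc  c
   23  gbfeceebccfaafaffcg$cdgde  e
   24  gdegbfeceebccfaafaffcg$cd  d

gfafegb$ecfgcefcdcafbaced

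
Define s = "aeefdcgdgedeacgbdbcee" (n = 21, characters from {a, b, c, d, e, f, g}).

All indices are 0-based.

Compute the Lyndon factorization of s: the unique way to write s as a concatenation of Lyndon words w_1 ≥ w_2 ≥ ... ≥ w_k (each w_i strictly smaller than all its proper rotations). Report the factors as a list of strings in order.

["aeefdcgdgede", "acgbdbcee"]

emit factor 1: 'aeefdcgdgede' (i=0, period=12)
emit factor 2: 'acgbdbcee' (i=12, period=9)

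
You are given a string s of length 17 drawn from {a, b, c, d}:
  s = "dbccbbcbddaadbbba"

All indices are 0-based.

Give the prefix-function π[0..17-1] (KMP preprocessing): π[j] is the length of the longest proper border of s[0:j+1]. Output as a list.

[0, 0, 0, 0, 0, 0, 0, 0, 1, 1, 0, 0, 1, 2, 0, 0, 0]

π[0] = 0
j=1 s[j]='b': π[1]=0 (border '')
j=2 s[j]='c': π[2]=0 (border '')
j=3 s[j]='c': π[3]=0 (border '')
j=4 s[j]='b': π[4]=0 (border '')
j=5 s[j]='b': π[5]=0 (border '')
j=6 s[j]='c': π[6]=0 (border '')
j=7 s[j]='b': π[7]=0 (border '')
j=8 s[j]='d': π[8]=1 (border 'd')
j=9 s[j]='d': k: 1→0; π[9]=1 (border 'd')
j=10 s[j]='a': k: 1→0; π[10]=0 (border '')
j=11 s[j]='a': π[11]=0 (border '')
j=12 s[j]='d': π[12]=1 (border 'd')
j=13 s[j]='b': π[13]=2 (border 'db')
j=14 s[j]='b': k: 2→0; π[14]=0 (border '')
j=15 s[j]='b': π[15]=0 (border '')
j=16 s[j]='a': π[16]=0 (border '')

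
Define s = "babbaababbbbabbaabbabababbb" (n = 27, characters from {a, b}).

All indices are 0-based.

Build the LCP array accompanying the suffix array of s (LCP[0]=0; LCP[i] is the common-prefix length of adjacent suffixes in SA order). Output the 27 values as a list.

rank | idx | suffix
   0 |   4 | aababbbbabbaabbabababbb
   1 |  15 | aabbabababbb
   2 |  19 | abababbb
   3 |  21 | ababbb
   4 |   5 | ababbbbabbaabbabababbb
   5 |   1 | abbaababbbbabbaabbabababbb
   6 |  12 | abbaabbabababbb
   7 |  16 | abbabababbb
   8 |  23 | abbb
   9 |   7 | abbbbabbaabbabababbb
  10 |  26 | b
  11 |   3 | baababbbbabbaabbabababbb
  12 |  14 | baabbabababbb
  13 |  18 | babababbb
  14 |  20 | bababbb
  15 |   0 | babbaababbbbabbaabbabababbb
  16 |  11 | babbaabbabababbb
  17 |  22 | babbb
  18 |   6 | babbbbabbaabbabababbb
  19 |  25 | bb
  20 |   2 | bbaababbbbabbaabbabababbb
  21 |  13 | bbaabbabababbb
  22 |  17 | bbabababbb
  23 |  10 | bbabbaabbabababbb
  24 |  24 | bbb
  25 |   9 | bbbabbaabbabababbb
  26 |   8 | bbbbabbaabbabababbb

SA = [4, 15, 19, 21, 5, 1, 12, 16, 23, 7, 26, 3, 14, 18, 20, 0, 11, 22, 6, 25, 2, 13, 17, 10, 24, 9, 8]
rank  pair      lcp
   1  s[4:],s[15:]  3  'aab'
   2  s[15:],s[19:]  1  'a'
   3  s[19:],s[21:]  4  'abab'
   4  s[21:],s[5:]  6  'ababbb'
   5  s[5:],s[1:]  2  'ab'
   6  s[1:],s[12:]  6  'abbaab'
   7  s[12:],s[16:]  4  'abba'
   8  s[16:],s[23:]  3  'abb'
   9  s[23:],s[7:]  4  'abbb'
  10  s[7:],s[26:]  0  ''
  11  s[26:],s[3:]  1  'b'
  12  s[3:],s[14:]  4  'baab'
  13  s[14:],s[18:]  2  'ba'
  14  s[18:],s[20:]  5  'babab'
  15  s[20:],s[0:]  3  'bab'
  16  s[0:],s[11:]  7  'babbaab'
  17  s[11:],s[22:]  4  'babb'
  18  s[22:],s[6:]  5  'babbb'
  19  s[6:],s[25:]  1  'b'
  20  s[25:],s[2:]  2  'bb'
  21  s[2:],s[13:]  5  'bbaab'
  22  s[13:],s[17:]  3  'bba'
  23  s[17:],s[10:]  4  'bbab'
  24  s[10:],s[24:]  2  'bb'
  25  s[24:],s[9:]  3  'bbb'
  26  s[9:],s[8:]  3  'bbb'

[0, 3, 1, 4, 6, 2, 6, 4, 3, 4, 0, 1, 4, 2, 5, 3, 7, 4, 5, 1, 2, 5, 3, 4, 2, 3, 3]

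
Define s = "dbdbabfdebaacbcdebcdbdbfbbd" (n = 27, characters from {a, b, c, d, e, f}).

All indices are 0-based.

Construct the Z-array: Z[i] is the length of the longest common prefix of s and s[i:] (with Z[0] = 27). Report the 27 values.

Z[0]=27
i=1: i≥r, start 0; Z[1]=0
i=2: i≥r, start 0; Z[2]=2 grow→box=[2,4)
i=3: min(r-i=1, Z[1]=0)=0; Z[3]=0
i=4: i≥r, start 0; Z[4]=0
i=5: i≥r, start 0; Z[5]=0
i=6: i≥r, start 0; Z[6]=0
i=7: i≥r, start 0; Z[7]=1 grow→box=[7,8)
i=8: i≥r, start 0; Z[8]=0
i=9: i≥r, start 0; Z[9]=0
i=10: i≥r, start 0; Z[10]=0
i=11: i≥r, start 0; Z[11]=0
i=12: i≥r, start 0; Z[12]=0
i=13: i≥r, start 0; Z[13]=0
i=14: i≥r, start 0; Z[14]=0
i=15: i≥r, start 0; Z[15]=1 grow→box=[15,16)
i=16: i≥r, start 0; Z[16]=0
i=17: i≥r, start 0; Z[17]=0
i=18: i≥r, start 0; Z[18]=0
i=19: i≥r, start 0; Z[19]=4 grow→box=[19,23)
i=20: min(r-i=3, Z[1]=0)=0; Z[20]=0
i=21: min(r-i=2, Z[2]=2)=2; Z[21]=2
i=22: min(r-i=1, Z[3]=0)=0; Z[22]=0
i=23: i≥r, start 0; Z[23]=0
i=24: i≥r, start 0; Z[24]=0
i=25: i≥r, start 0; Z[25]=0
i=26: i≥r, start 0; Z[26]=1 grow→box=[26,27)

[27, 0, 2, 0, 0, 0, 0, 1, 0, 0, 0, 0, 0, 0, 0, 1, 0, 0, 0, 4, 0, 2, 0, 0, 0, 0, 1]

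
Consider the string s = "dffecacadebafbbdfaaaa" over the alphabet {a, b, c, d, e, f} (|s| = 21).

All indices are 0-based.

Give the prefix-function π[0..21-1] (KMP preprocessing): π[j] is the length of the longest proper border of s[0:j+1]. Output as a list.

[0, 0, 0, 0, 0, 0, 0, 0, 1, 0, 0, 0, 0, 0, 0, 1, 2, 0, 0, 0, 0]

π[0] = 0
j=1 s[j]='f': π[1]=0 (border '')
j=2 s[j]='f': π[2]=0 (border '')
j=3 s[j]='e': π[3]=0 (border '')
j=4 s[j]='c': π[4]=0 (border '')
j=5 s[j]='a': π[5]=0 (border '')
j=6 s[j]='c': π[6]=0 (border '')
j=7 s[j]='a': π[7]=0 (border '')
j=8 s[j]='d': π[8]=1 (border 'd')
j=9 s[j]='e': k: 1→0; π[9]=0 (border '')
j=10 s[j]='b': π[10]=0 (border '')
j=11 s[j]='a': π[11]=0 (border '')
j=12 s[j]='f': π[12]=0 (border '')
j=13 s[j]='b': π[13]=0 (border '')
j=14 s[j]='b': π[14]=0 (border '')
j=15 s[j]='d': π[15]=1 (border 'd')
j=16 s[j]='f': π[16]=2 (border 'df')
j=17 s[j]='a': k: 2→0; π[17]=0 (border '')
j=18 s[j]='a': π[18]=0 (border '')
j=19 s[j]='a': π[19]=0 (border '')
j=20 s[j]='a': π[20]=0 (border '')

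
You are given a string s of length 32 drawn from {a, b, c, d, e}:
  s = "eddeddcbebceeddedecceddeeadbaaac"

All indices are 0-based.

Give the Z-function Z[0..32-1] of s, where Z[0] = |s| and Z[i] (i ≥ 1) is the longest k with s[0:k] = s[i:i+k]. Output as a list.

Z[0]=32
i=1: fresh scan; Z[1]=0
i=2: fresh scan; Z[2]=0
i=3: fresh scan; Z[3]=3 scan→box=[3,6)
i=4: min(r-i=2, Z[1]=0)=0; Z[4]=0
i=5: min(r-i=1, Z[2]=0)=0; Z[5]=0
i=6: fresh scan; Z[6]=0
i=7: fresh scan; Z[7]=0
i=8: fresh scan; Z[8]=1 scan→box=[8,9)
i=9: fresh scan; Z[9]=0
i=10: fresh scan; Z[10]=0
i=11: fresh scan; Z[11]=1 scan→box=[11,12)
i=12: fresh scan; Z[12]=5 scan→box=[12,17)
i=13: min(r-i=4, Z[1]=0)=0; Z[13]=0
i=14: min(r-i=3, Z[2]=0)=0; Z[14]=0
i=15: min(r-i=2, Z[3]=3)=2; Z[15]=2
i=16: min(r-i=1, Z[4]=0)=0; Z[16]=0
i=17: fresh scan; Z[17]=1 scan→box=[17,18)
i=18: fresh scan; Z[18]=0
i=19: fresh scan; Z[19]=0
i=20: fresh scan; Z[20]=4 scan→box=[20,24)
i=21: min(r-i=3, Z[1]=0)=0; Z[21]=0
i=22: min(r-i=2, Z[2]=0)=0; Z[22]=0
i=23: min(r-i=1, Z[3]=3)=1; Z[23]=1
i=24: fresh scan; Z[24]=1 scan→box=[24,25)
i=25: fresh scan; Z[25]=0
i=26: fresh scan; Z[26]=0
i=27: fresh scan; Z[27]=0
i=28: fresh scan; Z[28]=0
i=29: fresh scan; Z[29]=0
i=30: fresh scan; Z[30]=0
i=31: fresh scan; Z[31]=0

[32, 0, 0, 3, 0, 0, 0, 0, 1, 0, 0, 1, 5, 0, 0, 2, 0, 1, 0, 0, 4, 0, 0, 1, 1, 0, 0, 0, 0, 0, 0, 0]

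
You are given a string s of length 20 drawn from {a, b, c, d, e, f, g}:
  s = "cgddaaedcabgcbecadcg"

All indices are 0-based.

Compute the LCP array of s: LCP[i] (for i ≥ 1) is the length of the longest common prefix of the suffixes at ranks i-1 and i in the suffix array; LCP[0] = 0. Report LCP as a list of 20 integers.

sorted suffixes:
  #0 SA[0]=4  'aaedcabgcbecadcg'
  #1 SA[1]=9  'abgcbecadcg'
  #2 SA[2]=16  'adcg'
  #3 SA[3]=5  'aedcabgcbecadcg'
  #4 SA[4]=13  'becadcg'
  #5 SA[5]=10  'bgcbecadcg'
  #6 SA[6]=8  'cabgcbecadcg'
  #7 SA[7]=15  'cadcg'
  #8 SA[8]=12  'cbecadcg'
  #9 SA[9]=18  'cg'
  #10 SA[10]=0  'cgddaaedcabgcbecadcg'
  #11 SA[11]=3  'daaedcabgcbecadcg'
  #12 SA[12]=7  'dcabgcbecadcg'
  #13 SA[13]=17  'dcg'
  #14 SA[14]=2  'ddaaedcabgcbecadcg'
  #15 SA[15]=14  'ecadcg'
  #16 SA[16]=6  'edcabgcbecadcg'
  #17 SA[17]=19  'g'
  #18 SA[18]=11  'gcbecadcg'
  #19 SA[19]=1  'gddaaedcabgcbecadcg'

SA = [4, 9, 16, 5, 13, 10, 8, 15, 12, 18, 0, 3, 7, 17, 2, 14, 6, 19, 11, 1]
[i] adj suffixes → lcp
  [1] 4/9 → 1 ('a')
  [2] 9/16 → 1 ('a')
  [3] 16/5 → 1 ('a')
  [4] 5/13 → 0 ('')
  [5] 13/10 → 1 ('b')
  [6] 10/8 → 0 ('')
  [7] 8/15 → 2 ('ca')
  [8] 15/12 → 1 ('c')
  [9] 12/18 → 1 ('c')
  [10] 18/0 → 2 ('cg')
  [11] 0/3 → 0 ('')
  [12] 3/7 → 1 ('d')
  [13] 7/17 → 2 ('dc')
  [14] 17/2 → 1 ('d')
  [15] 2/14 → 0 ('')
  [16] 14/6 → 1 ('e')
  [17] 6/19 → 0 ('')
  [18] 19/11 → 1 ('g')
  [19] 11/1 → 1 ('g')

[0, 1, 1, 1, 0, 1, 0, 2, 1, 1, 2, 0, 1, 2, 1, 0, 1, 0, 1, 1]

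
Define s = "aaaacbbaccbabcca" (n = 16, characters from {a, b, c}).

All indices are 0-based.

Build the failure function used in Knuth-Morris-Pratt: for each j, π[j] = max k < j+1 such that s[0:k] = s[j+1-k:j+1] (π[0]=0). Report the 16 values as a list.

[0, 1, 2, 3, 0, 0, 0, 1, 0, 0, 0, 1, 0, 0, 0, 1]

π[0] = 0
j=1 s[j]='a': π[1]=1 (border 'a')
j=2 s[j]='a': π[2]=2 (border 'aa')
j=3 s[j]='a': π[3]=3 (border 'aaa')
j=4 s[j]='c': k: 3→2→1→0; π[4]=0 (border '')
j=5 s[j]='b': π[5]=0 (border '')
j=6 s[j]='b': π[6]=0 (border '')
j=7 s[j]='a': π[7]=1 (border 'a')
j=8 s[j]='c': k: 1→0; π[8]=0 (border '')
j=9 s[j]='c': π[9]=0 (border '')
j=10 s[j]='b': π[10]=0 (border '')
j=11 s[j]='a': π[11]=1 (border 'a')
j=12 s[j]='b': k: 1→0; π[12]=0 (border '')
j=13 s[j]='c': π[13]=0 (border '')
j=14 s[j]='c': π[14]=0 (border '')
j=15 s[j]='a': π[15]=1 (border 'a')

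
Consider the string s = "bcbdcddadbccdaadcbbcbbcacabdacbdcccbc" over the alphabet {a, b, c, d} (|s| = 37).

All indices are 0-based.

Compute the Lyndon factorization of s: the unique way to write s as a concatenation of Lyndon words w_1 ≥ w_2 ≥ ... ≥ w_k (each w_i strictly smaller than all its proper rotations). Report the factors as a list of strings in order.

emit factor 1: 'bcbdcdd' (i=0, period=7)
emit factor 2: 'adbccd' (i=7, period=6)
emit factor 3: 'aadcbbcbbcacabdacbdcccbc' (i=13, period=24)

["bcbdcdd", "adbccd", "aadcbbcbbcacabdacbdcccbc"]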